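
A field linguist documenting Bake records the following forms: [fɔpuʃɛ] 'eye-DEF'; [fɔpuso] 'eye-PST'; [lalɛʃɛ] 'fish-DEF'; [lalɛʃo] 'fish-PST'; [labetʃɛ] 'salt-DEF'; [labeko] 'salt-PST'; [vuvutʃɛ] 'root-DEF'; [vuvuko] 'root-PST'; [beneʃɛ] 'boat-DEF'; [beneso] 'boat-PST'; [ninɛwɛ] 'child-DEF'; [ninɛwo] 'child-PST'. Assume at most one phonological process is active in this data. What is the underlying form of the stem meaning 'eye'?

/fɔpus/

The root 'eye' surfaces as [fɔpuʃɛ] and [fɔpuso], with a stem-final [ʃ] ~ [s] alternation.
If /ʃ/ were underlying and a rule turned it into [s] before the PST suffix, 'fish' would also alternate; but it has [ʃ] in both [lalɛʃɛ] and [lalɛʃo].
The underlying segment must be /s/; /k/ and /s/ become palato-alveolar [tʃ] and [ʃ] before a front vowel, yielding [ʃ] there.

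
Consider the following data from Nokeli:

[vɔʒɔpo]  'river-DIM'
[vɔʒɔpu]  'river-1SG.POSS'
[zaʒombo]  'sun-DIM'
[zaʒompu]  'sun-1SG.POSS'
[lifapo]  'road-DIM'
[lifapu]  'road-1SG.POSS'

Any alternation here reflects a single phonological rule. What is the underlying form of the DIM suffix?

/-bo/

The DIM suffix surfaces as [-bo] and [-po], depending on the final segment of the stem.
The 1SG.POSS suffix, which begins with [p], is invariant after every stem; so [p] is not altered by any rule here.
So the underlying form is /-bo/, and voiced stops become voiceless after a vowel.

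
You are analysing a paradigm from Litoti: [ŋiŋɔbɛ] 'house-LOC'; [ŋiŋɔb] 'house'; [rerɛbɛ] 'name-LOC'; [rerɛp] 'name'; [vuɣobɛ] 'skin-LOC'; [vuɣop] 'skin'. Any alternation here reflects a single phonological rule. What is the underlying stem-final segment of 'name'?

/p/

In [rerɛbɛ] and [rerɛp] the final segment of 'name' alternates: [b] ~ [p].
The stem 'house' ([ŋiŋɔbɛ], [ŋiŋɔb]) shows [b] unchanged in both environments, so [b] cannot be basic with [p] derived in isolation.
Therefore /p/ is basic and [b] is derived by intervocalic voicing (voiceless stops become voiced between vowels).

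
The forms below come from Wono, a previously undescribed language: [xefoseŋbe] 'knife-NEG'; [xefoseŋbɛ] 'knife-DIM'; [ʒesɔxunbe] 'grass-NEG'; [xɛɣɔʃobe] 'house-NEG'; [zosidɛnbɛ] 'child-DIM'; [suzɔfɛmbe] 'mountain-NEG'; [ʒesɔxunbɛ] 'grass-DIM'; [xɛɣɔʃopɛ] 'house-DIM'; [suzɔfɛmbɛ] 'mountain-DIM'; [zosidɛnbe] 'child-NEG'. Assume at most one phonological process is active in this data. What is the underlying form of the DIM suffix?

/-pɛ/

The DIM suffix surfaces as [-bɛ] and [-pɛ], depending on the final segment of the stem.
By contrast the NEG suffix keeps its initial [b] throughout — that segment must be underlying.
The DIM suffix is therefore /-pɛ/ underlyingly, with post-nasal voicing: voiceless stops become voiced after a nasal.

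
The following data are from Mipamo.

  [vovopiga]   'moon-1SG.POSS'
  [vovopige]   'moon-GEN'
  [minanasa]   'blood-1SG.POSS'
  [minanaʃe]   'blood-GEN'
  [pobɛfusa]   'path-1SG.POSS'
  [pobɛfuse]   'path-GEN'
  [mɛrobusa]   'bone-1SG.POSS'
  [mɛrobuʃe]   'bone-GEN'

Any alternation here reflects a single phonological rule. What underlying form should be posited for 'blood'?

/minanaʃ/

In [minanasa] and [minanaʃe] the final segment of 'blood' alternates: [s] ~ [ʃ].
But 'path' keeps [s] in both environments ([pobɛfusa], [pobɛfuse]), so there is no rule changing /s/ to [ʃ] before the GEN suffix.
The alternation reflects depalatalization: palato-alveolar /ʃ/ becomes [s] when no front vowel follows. /ʃ/ is underlying.
So 'blood' = /minanaʃ/.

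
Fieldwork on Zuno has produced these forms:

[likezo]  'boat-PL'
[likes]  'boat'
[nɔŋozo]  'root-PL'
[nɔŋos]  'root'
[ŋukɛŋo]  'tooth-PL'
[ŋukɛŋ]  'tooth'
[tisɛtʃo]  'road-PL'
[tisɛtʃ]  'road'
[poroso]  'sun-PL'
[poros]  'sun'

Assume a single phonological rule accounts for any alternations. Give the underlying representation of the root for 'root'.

/nɔŋoz/

The root 'root' surfaces as [nɔŋozo] and [nɔŋos], with a stem-final [z] ~ [s] alternation.
If /s/ were underlying and a rule turned it into [z] before the PL suffix, 'sun' would also alternate; but it has [s] in both [poroso] and [poros].
Therefore /z/ is basic and [s] is derived by word-final obstruent devoicing (voiced obstruents become voiceless word-finally).
Hence 'root' is /nɔŋoz/ underlyingly.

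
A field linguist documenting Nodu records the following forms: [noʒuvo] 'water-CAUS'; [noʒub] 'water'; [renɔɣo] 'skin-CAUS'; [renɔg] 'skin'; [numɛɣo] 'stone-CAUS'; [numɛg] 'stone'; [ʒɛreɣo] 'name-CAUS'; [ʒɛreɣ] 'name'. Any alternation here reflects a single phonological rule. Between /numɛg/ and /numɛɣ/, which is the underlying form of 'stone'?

In [numɛɣo] and [numɛg] the final segment of 'stone' alternates: [ɣ] ~ [g].
The stem 'name' ([ʒɛreɣo], [ʒɛreɣ]) shows [ɣ] unchanged in both environments, so [ɣ] cannot be basic with [g] derived in isolation.
So /g/ is underlying, and a rule of intervocalic spirantization — voiced stops become fricatives between vowels — gives [ɣ].

/numɛg/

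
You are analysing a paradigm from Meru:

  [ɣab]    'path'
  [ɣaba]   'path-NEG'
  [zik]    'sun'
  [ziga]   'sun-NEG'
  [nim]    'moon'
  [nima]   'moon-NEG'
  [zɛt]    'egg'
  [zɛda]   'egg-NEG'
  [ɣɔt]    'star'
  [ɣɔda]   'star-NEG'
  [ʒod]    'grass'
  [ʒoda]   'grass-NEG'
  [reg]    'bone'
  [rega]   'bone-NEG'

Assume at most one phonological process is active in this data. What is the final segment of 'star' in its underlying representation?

The stem for 'star' ends in [t] in [ɣɔt] but [d] in [ɣɔda].
If /d/ were underlying and a rule turned it into [t] in isolation, 'grass' would also alternate; but it has [d] in both [ʒod] and [ʒoda].
The underlying segment must be /t/; voiceless stops become voiced between vowels, yielding [d] there.

/t/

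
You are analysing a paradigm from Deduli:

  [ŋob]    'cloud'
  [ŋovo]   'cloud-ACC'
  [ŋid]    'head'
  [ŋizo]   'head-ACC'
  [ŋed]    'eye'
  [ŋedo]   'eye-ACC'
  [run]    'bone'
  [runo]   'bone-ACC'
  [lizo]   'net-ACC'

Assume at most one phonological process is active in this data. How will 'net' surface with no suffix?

The stem for 'head' ends in [d] in [ŋid] but [z] in [ŋizo].
If /d/ were underlying and a rule turned it into [z] before the ACC suffix, 'eye' would also alternate; but it has [d] in both [ŋed] and [ŋedo].
The underlying segment must be /z/; voiced fricatives become stops word-finally, yielding [d] there.
From [lizo] the stem 'net' is /liz/; word-finally this yields [lid].

[lid]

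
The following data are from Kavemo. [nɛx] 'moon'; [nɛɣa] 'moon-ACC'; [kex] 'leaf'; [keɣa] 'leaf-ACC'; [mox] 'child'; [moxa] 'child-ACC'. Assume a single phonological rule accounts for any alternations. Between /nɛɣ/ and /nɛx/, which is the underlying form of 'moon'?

/nɛɣ/

The stem for 'moon' ends in [x] in [nɛx] but [ɣ] in [nɛɣa].
Compare 'child', with invariant [x] in [mox] and [moxa]: an analysis with underlying /x/ and a rule producing [ɣ] before the ACC suffix would wrongly predict alternation here too.
So /ɣ/ is underlying, and a rule of word-final obstruent devoicing — voiced obstruents become voiceless word-finally — gives [x].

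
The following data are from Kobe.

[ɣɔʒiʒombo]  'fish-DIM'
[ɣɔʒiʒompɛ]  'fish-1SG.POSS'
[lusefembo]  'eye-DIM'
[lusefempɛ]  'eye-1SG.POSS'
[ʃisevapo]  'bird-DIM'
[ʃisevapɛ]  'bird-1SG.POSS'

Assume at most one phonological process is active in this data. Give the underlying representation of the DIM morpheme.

/-bo/

The DIM morpheme has two allomorphs, [-bo] and [-po].
By contrast the 1SG.POSS suffix keeps its initial [p] throughout — that segment must be underlying.
So the underlying form is /-bo/, and voiced stops become voiceless after a vowel.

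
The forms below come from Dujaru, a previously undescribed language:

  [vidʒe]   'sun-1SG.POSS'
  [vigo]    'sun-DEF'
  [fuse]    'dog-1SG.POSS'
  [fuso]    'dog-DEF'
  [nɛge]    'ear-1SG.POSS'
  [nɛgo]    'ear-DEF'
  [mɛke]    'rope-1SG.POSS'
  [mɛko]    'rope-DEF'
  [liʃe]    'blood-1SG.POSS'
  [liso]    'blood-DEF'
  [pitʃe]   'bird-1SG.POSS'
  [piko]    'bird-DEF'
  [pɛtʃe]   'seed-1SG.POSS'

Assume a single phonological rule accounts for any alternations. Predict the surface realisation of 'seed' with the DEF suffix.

[pɛko]

In [pitʃe] and [piko] the final segment of 'bird' alternates: [tʃ] ~ [k].
But 'rope' keeps [k] in both environments ([mɛke], [mɛko]), so there is no rule changing /k/ to [tʃ] before the 1SG.POSS suffix.
So /tʃ/ is underlying, and a rule of depalatalization — palato-alveolar /tʃ/, /dʒ/ and /ʃ/ become [k], [g] and [s] when no front vowel follows — gives [k].
The one attested form of 'seed', [pɛtʃe], shows underlying /pɛtʃ/. Applying the same rule when no front vowel follows gives [pɛko].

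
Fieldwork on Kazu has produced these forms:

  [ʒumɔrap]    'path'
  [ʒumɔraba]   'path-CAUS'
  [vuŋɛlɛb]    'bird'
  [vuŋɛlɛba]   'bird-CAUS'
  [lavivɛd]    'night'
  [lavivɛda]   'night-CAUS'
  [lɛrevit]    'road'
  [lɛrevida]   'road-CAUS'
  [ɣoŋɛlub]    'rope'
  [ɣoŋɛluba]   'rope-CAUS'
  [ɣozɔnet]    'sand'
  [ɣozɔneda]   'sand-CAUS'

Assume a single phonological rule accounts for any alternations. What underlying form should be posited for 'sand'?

/ɣozɔnet/

The stem for 'sand' ends in [t] in [ɣozɔnet] but [d] in [ɣozɔneda].
The stem 'night' ([lavivɛd], [lavivɛda]) shows [d] unchanged in both environments, so [d] cannot be basic with [t] derived in isolation.
So /t/ is underlying, and a rule of intervocalic voicing — voiceless stops become voiced between vowels — gives [d].
Hence 'sand' is /ɣozɔnet/ underlyingly.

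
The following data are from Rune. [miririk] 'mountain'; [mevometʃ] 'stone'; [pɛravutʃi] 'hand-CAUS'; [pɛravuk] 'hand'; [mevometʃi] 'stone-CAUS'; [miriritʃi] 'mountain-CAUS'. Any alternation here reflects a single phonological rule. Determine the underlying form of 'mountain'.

'mountain' shows [tʃ] ~ [k] at the end of the stem ([miriritʃi] vs [miririk]).
But 'stone' keeps [tʃ] in both environments ([mevometʃi], [mevometʃ]), so there is no rule changing /tʃ/ to [k] in isolation.
The alternation reflects palatalization before a front vowel: /k/ becomes palato-alveolar [tʃ] before a front vowel. /k/ is underlying.

/miririk/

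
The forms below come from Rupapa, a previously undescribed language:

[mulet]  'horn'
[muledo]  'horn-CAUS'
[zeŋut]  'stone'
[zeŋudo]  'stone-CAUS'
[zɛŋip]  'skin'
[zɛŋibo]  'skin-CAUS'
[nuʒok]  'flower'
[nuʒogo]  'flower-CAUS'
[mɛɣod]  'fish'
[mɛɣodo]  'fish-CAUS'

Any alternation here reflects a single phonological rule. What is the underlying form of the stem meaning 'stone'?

The stem for 'stone' ends in [t] in [zeŋut] but [d] in [zeŋudo].
But 'fish' keeps [d] in both environments ([mɛɣod], [mɛɣodo]), so there is no rule changing /d/ to [t] in isolation.
Therefore /t/ is basic and [d] is derived by intervocalic voicing (voiceless stops become voiced between vowels).

/zeŋut/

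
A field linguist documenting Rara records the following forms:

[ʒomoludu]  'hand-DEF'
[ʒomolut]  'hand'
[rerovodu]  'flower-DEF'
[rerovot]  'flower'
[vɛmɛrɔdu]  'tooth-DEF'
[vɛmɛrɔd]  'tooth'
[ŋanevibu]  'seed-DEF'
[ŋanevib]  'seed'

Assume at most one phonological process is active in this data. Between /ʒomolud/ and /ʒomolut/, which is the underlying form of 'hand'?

The root 'hand' surfaces as [ʒomoludu] and [ʒomolut], with a stem-final [d] ~ [t] alternation.
Compare 'tooth', with invariant [d] in [vɛmɛrɔdu] and [vɛmɛrɔd]: an analysis with underlying /d/ and a rule producing [t] in isolation would wrongly predict alternation here too.
Therefore /t/ is basic and [d] is derived by intervocalic voicing (voiceless stops become voiced between vowels).

/ʒomolut/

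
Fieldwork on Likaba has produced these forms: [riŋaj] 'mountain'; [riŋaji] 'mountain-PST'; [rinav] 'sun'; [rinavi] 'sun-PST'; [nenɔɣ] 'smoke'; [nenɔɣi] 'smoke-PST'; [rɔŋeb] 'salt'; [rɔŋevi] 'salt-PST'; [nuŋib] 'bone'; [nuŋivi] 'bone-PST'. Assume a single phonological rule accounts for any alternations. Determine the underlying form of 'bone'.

/nuŋib/

The root 'bone' surfaces as [nuŋib] and [nuŋivi], with a stem-final [b] ~ [v] alternation.
The stem 'sun' ([rinav], [rinavi]) shows [v] unchanged in both environments, so [v] cannot be basic with [b] derived in isolation.
The underlying segment must be /b/; voiced stops become fricatives between vowels, yielding [v] there.
So 'bone' = /nuŋib/.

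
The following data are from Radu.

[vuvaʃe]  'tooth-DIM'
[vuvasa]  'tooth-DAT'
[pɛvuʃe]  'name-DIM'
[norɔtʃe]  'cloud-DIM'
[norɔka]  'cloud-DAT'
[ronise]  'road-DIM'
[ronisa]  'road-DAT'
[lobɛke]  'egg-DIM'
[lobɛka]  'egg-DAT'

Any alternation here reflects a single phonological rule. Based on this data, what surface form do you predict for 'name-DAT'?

[pɛvusa]

In [vuvaʃe] and [vuvasa] the final segment of 'tooth' alternates: [ʃ] ~ [s].
The stem 'road' ([ronise], [ronisa]) shows [s] unchanged in both environments, so [s] cannot be basic with [ʃ] derived before the DIM suffix.
The alternation reflects depalatalization: palato-alveolar /tʃ/ and /ʃ/ become [k] and [s] when no front vowel follows. /ʃ/ is underlying.
From [pɛvuʃe] the stem 'name' is /pɛvuʃ/; when no front vowel follows this yields [pɛvusa].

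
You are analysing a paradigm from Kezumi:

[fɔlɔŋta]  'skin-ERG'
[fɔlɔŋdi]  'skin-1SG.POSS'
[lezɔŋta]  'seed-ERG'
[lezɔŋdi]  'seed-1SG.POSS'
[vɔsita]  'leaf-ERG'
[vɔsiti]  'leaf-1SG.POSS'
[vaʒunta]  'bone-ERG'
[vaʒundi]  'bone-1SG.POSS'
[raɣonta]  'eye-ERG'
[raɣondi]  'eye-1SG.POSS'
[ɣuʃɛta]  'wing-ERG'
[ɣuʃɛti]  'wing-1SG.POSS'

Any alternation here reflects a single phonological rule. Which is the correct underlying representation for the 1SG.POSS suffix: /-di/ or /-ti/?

The 1SG.POSS suffix surfaces as [-di] and [-ti], depending on the final segment of the stem.
By contrast the ERG suffix keeps its initial [t] throughout — that segment must be underlying.
So the underlying form is /-di/, and voiced stops become voiceless after a vowel.

/-di/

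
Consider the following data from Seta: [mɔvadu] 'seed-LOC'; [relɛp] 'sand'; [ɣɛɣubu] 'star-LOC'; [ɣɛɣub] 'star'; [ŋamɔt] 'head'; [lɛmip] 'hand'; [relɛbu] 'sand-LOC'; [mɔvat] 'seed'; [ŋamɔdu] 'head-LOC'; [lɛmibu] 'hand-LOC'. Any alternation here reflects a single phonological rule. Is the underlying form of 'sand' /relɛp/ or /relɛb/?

'sand' shows [b] ~ [p] at the end of the stem ([relɛbu] vs [relɛp]).
Compare 'star', with invariant [b] in [ɣɛɣubu] and [ɣɛɣub]: an analysis with underlying /b/ and a rule producing [p] in isolation would wrongly predict alternation here too.
The alternation reflects intervocalic voicing: voiceless stops become voiced between vowels. /p/ is underlying.

/relɛp/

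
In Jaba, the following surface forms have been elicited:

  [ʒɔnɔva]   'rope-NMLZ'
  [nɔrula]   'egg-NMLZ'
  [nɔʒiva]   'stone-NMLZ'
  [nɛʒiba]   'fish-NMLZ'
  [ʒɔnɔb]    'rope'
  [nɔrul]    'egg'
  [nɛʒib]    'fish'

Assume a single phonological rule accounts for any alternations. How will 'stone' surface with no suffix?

[nɔʒib]

The root 'rope' surfaces as [ʒɔnɔb] and [ʒɔnɔva], with a stem-final [b] ~ [v] alternation.
But 'fish' keeps [b] in both environments ([nɛʒib], [nɛʒiba]), so there is no rule changing /b/ to [v] before the NMLZ suffix.
The alternation reflects word-final hardening: voiced fricatives become stops word-finally. /v/ is underlying.
From [nɔʒiva] the stem 'stone' is /nɔʒiv/; word-finally this yields [nɔʒib].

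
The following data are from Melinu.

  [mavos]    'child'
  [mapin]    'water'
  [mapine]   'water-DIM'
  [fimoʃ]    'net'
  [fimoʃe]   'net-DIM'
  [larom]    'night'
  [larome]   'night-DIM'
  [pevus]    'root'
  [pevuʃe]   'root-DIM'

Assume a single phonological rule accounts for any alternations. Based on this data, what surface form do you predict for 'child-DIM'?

[mavoʃe]

The stem for 'root' ends in [s] in [pevus] but [ʃ] in [pevuʃe].
If /ʃ/ were underlying and a rule turned it into [s] in isolation, 'net' would also alternate; but it has [ʃ] in both [fimoʃ] and [fimoʃe].
The alternation reflects palatalization before a front vowel: /s/ becomes palato-alveolar [ʃ] before a front vowel. /s/ is underlying.
From [mavos] the stem 'child' is /mavos/; before a front vowel this yields [mavoʃe].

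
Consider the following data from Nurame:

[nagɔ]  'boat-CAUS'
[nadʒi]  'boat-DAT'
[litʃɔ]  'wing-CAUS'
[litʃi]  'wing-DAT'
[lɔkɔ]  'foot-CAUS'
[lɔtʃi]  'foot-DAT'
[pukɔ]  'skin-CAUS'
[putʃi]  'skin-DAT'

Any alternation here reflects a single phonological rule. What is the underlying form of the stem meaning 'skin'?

The root 'skin' surfaces as [pukɔ] and [putʃi], with a stem-final [k] ~ [tʃ] alternation.
Compare 'wing', with invariant [tʃ] in [litʃɔ] and [litʃi]: an analysis with underlying /tʃ/ and a rule producing [k] before the CAUS suffix would wrongly predict alternation here too.
So /k/ is underlying, and a rule of palatalization before a front vowel — /k/ and /g/ become palato-alveolar [tʃ] and [dʒ] before a front vowel — gives [tʃ].

/puk/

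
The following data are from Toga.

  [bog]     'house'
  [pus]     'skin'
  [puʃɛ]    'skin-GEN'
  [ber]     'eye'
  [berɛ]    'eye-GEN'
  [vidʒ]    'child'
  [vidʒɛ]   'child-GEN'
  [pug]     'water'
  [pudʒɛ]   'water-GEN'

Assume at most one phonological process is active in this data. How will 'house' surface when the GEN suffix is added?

'water' shows [g] ~ [dʒ] at the end of the stem ([pug] vs [pudʒɛ]).
But 'child' keeps [dʒ] in both environments ([vidʒ], [vidʒɛ]), so there is no rule changing /dʒ/ to [g] in isolation.
So /g/ is underlying, and a rule of palatalization before a front vowel — /g/ and /s/ become palato-alveolar [dʒ] and [ʃ] before a front vowel — gives [dʒ].
From [bog] the stem 'house' is /bog/; before a front vowel this yields [bodʒɛ].

[bodʒɛ]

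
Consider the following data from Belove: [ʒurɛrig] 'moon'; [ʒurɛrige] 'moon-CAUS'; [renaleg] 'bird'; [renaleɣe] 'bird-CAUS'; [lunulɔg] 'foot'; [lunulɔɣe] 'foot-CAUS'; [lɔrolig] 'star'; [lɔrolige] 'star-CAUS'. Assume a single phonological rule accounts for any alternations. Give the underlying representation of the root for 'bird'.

/renaleɣ/

The root 'bird' surfaces as [renaleg] and [renaleɣe], with a stem-final [g] ~ [ɣ] alternation.
The stem 'star' ([lɔrolig], [lɔrolige]) shows [g] unchanged in both environments, so [g] cannot be basic with [ɣ] derived before the CAUS suffix.
So /ɣ/ is underlying, and a rule of word-final hardening — voiced fricatives become stops word-finally — gives [g].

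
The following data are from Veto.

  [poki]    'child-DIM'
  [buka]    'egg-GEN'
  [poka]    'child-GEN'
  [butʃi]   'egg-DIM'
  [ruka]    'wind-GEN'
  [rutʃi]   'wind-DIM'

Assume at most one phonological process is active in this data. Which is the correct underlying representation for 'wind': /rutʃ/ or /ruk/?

In [rutʃi] and [ruka] the final segment of 'wind' alternates: [tʃ] ~ [k].
But 'child' keeps [k] in both environments ([poki], [poka]), so there is no rule changing /k/ to [tʃ] before the DIM suffix.
The alternation reflects depalatalization: palato-alveolar /tʃ/ becomes [k] when no front vowel follows. /tʃ/ is underlying.

/rutʃ/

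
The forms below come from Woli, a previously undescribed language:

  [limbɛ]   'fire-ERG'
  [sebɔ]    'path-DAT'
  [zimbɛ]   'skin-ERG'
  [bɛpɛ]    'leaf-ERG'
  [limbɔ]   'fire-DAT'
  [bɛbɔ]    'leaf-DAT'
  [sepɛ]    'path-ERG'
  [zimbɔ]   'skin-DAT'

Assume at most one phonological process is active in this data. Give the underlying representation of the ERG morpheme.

/-pɛ/

The ERG suffix surfaces as [-bɛ] and [-pɛ], depending on the final segment of the stem.
By contrast the DAT suffix keeps its initial [b] throughout — that segment must be underlying.
So the underlying form is /-pɛ/, and voiceless stops become voiced after a nasal.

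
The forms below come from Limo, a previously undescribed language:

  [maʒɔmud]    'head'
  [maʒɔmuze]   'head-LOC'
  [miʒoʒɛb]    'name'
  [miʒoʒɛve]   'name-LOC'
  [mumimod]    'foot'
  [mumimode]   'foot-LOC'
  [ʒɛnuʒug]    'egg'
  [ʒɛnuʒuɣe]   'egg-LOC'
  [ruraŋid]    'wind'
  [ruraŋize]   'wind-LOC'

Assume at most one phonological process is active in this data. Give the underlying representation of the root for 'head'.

The root 'head' surfaces as [maʒɔmud] and [maʒɔmuze], with a stem-final [d] ~ [z] alternation.
Compare 'foot', with invariant [d] in [mumimod] and [mumimode]: an analysis with underlying /d/ and a rule producing [z] before the LOC suffix would wrongly predict alternation here too.
The underlying segment must be /z/; voiced fricatives become stops word-finally, yielding [d] there.
The underlying form of 'head' is therefore /maʒɔmuz/.

/maʒɔmuz/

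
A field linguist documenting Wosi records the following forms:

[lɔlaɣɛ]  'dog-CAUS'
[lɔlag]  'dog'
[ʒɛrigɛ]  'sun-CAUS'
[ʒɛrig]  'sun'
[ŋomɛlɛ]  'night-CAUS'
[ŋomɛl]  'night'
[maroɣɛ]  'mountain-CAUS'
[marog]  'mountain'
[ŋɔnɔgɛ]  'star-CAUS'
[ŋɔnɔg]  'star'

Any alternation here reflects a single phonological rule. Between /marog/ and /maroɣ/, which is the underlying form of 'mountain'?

The stem for 'mountain' ends in [ɣ] in [maroɣɛ] but [g] in [marog].
The stem 'sun' ([ʒɛrigɛ], [ʒɛrig]) shows [g] unchanged in both environments, so [g] cannot be basic with [ɣ] derived before the CAUS suffix.
The underlying segment must be /ɣ/; voiced fricatives become stops word-finally, yielding [g] there.

/maroɣ/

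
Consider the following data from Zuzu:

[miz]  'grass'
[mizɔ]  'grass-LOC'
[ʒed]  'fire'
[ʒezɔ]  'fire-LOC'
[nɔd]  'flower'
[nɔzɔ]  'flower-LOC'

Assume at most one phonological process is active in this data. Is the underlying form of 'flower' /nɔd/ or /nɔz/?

'flower' shows [d] ~ [z] at the end of the stem ([nɔd] vs [nɔzɔ]).
But 'grass' keeps [z] in both environments ([miz], [mizɔ]), so there is no rule changing /z/ to [d] in isolation.
So /d/ is underlying, and a rule of intervocalic spirantization — voiced stops become fricatives between vowels — gives [z].

/nɔd/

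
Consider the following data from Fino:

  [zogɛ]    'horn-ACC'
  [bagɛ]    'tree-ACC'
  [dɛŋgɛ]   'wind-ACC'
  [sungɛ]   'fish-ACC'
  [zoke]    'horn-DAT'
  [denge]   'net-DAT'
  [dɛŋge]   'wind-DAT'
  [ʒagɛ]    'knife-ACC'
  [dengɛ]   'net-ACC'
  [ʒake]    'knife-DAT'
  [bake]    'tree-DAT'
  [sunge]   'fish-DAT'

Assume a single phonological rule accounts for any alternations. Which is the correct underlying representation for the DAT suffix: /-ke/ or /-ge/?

/-ke/

The DAT morpheme has two allomorphs, [-ge] and [-ke].
By contrast the ACC suffix keeps its initial [g] throughout — that segment must be underlying.
So the underlying form is /-ke/, and voiceless stops become voiced after a nasal.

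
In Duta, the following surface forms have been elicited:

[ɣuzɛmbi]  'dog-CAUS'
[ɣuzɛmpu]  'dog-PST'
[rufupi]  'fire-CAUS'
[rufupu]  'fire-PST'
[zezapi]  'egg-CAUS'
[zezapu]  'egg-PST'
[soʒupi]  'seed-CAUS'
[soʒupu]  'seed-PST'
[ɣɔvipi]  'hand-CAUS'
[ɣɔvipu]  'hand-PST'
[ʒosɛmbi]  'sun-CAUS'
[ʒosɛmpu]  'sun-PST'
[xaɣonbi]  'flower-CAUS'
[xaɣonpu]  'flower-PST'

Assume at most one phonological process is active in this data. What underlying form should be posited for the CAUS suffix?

/-bi/

The CAUS suffix surfaces as [-bi] and [-pi], depending on the final segment of the stem.
By contrast the PST suffix keeps its initial [p] throughout — that segment must be underlying.
So the underlying form is /-bi/, and voiced stops become voiceless after a vowel.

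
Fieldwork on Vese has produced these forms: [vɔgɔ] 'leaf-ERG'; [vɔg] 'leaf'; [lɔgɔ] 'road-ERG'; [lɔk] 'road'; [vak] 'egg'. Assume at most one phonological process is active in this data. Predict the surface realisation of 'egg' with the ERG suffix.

'road' shows [g] ~ [k] at the end of the stem ([lɔgɔ] vs [lɔk]).
But 'leaf' keeps [g] in both environments ([vɔgɔ], [vɔg]), so there is no rule changing /g/ to [k] in isolation.
Therefore /k/ is basic and [g] is derived by intervocalic voicing (voiceless stops become voiced between vowels).
From [vak] the stem 'egg' is /vak/; between vowels this yields [vagɔ].

[vagɔ]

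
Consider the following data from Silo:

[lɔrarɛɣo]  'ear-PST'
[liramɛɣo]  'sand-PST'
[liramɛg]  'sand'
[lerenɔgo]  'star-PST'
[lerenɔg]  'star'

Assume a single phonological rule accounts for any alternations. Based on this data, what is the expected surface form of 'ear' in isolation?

The stem for 'sand' ends in [ɣ] in [liramɛɣo] but [g] in [liramɛg].
If /g/ were underlying and a rule turned it into [ɣ] before the PST suffix, 'star' would also alternate; but it has [g] in both [lerenɔgo] and [lerenɔg].
So /ɣ/ is underlying, and a rule of word-final hardening — voiced fricatives become stops word-finally — gives [g].
The one attested form of 'ear', [lɔrarɛɣo], shows underlying /lɔrarɛɣ/. Applying the same rule word-finally gives [lɔrarɛg].

[lɔrarɛg]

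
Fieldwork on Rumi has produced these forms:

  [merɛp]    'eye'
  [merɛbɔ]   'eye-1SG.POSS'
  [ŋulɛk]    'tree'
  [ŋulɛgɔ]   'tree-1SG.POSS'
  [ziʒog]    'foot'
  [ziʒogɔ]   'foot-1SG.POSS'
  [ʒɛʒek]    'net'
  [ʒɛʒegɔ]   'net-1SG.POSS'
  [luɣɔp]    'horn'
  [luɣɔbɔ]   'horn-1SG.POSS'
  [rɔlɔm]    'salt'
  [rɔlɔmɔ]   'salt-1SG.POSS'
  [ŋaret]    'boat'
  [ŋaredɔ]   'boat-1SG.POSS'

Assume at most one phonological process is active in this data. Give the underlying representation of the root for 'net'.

/ʒɛʒek/

'net' shows [k] ~ [g] at the end of the stem ([ʒɛʒek] vs [ʒɛʒegɔ]).
If /g/ were underlying and a rule turned it into [k] in isolation, 'foot' would also alternate; but it has [g] in both [ziʒog] and [ziʒogɔ].
The underlying segment must be /k/; voiceless stops become voiced between vowels, yielding [g] there.
Hence 'net' is /ʒɛʒek/ underlyingly.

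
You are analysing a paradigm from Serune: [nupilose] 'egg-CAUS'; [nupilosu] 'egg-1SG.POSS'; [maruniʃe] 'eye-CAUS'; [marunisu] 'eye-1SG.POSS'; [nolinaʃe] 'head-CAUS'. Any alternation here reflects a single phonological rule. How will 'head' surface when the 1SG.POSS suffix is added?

[nolinasu]

The stem for 'eye' ends in [ʃ] in [maruniʃe] but [s] in [marunisu].
If /s/ were underlying and a rule turned it into [ʃ] before the CAUS suffix, 'egg' would also alternate; but it has [s] in both [nupilose] and [nupilosu].
The alternation reflects depalatalization: palato-alveolar /ʃ/ becomes [s] when no front vowel follows. /ʃ/ is underlying.
From [nolinaʃe] the stem 'head' is /nolinaʃ/; when no front vowel follows this yields [nolinasu].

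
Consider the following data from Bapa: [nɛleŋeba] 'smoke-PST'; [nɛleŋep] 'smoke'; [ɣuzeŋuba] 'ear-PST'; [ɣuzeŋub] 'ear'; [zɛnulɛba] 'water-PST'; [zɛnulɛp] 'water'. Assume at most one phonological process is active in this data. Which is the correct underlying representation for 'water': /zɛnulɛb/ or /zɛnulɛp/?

/zɛnulɛp/

The stem for 'water' ends in [b] in [zɛnulɛba] but [p] in [zɛnulɛp].
If /b/ were underlying and a rule turned it into [p] in isolation, 'ear' would also alternate; but it has [b] in both [ɣuzeŋuba] and [ɣuzeŋub].
The underlying segment must be /p/; voiceless stops become voiced between vowels, yielding [b] there.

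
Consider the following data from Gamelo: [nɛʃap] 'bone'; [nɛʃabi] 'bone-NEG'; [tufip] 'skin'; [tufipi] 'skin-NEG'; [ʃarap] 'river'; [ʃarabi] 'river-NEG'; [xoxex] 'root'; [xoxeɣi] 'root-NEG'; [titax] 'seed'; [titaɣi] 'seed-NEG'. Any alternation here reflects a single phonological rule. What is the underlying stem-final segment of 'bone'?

/b/

The stem for 'bone' ends in [p] in [nɛʃap] but [b] in [nɛʃabi].
If /p/ were underlying and a rule turned it into [b] before the NEG suffix, 'skin' would also alternate; but it has [p] in both [tufip] and [tufipi].
So /b/ is underlying, and a rule of word-final obstruent devoicing — voiced obstruents become voiceless word-finally — gives [p].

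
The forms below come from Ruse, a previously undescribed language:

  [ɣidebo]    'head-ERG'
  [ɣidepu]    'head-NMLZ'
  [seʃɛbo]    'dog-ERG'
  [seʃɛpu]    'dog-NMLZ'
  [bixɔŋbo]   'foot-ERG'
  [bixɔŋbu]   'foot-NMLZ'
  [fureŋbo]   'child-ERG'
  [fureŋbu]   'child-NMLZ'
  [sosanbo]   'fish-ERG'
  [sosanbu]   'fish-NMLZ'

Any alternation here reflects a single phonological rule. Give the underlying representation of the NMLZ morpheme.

The NMLZ suffix surfaces as [-bu] and [-pu], depending on the final segment of the stem.
By contrast the ERG suffix keeps its initial [b] throughout — that segment must be underlying.
The NMLZ suffix is therefore /-pu/ underlyingly, with post-nasal voicing: voiceless stops become voiced after a nasal.

/-pu/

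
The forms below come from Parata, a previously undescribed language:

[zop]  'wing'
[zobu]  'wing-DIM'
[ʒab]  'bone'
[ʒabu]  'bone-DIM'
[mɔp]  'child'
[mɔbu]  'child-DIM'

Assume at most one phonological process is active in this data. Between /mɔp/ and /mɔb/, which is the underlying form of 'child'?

/mɔp/

In [mɔp] and [mɔbu] the final segment of 'child' alternates: [p] ~ [b].
But 'bone' keeps [b] in both environments ([ʒab], [ʒabu]), so there is no rule changing /b/ to [p] in isolation.
Therefore /p/ is basic and [b] is derived by intervocalic voicing (voiceless stops become voiced between vowels).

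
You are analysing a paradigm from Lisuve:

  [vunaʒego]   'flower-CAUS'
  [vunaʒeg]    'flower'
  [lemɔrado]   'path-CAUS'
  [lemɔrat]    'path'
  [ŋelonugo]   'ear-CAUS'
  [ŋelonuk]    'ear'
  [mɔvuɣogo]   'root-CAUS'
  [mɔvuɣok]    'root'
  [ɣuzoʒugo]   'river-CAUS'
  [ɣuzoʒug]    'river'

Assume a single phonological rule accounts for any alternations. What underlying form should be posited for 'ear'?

The stem for 'ear' ends in [g] in [ŋelonugo] but [k] in [ŋelonuk].
If /g/ were underlying and a rule turned it into [k] in isolation, 'flower' would also alternate; but it has [g] in both [vunaʒego] and [vunaʒeg].
The alternation reflects intervocalic voicing: voiceless stops become voiced between vowels. /k/ is underlying.
Hence 'ear' is /ŋelonuk/ underlyingly.

/ŋelonuk/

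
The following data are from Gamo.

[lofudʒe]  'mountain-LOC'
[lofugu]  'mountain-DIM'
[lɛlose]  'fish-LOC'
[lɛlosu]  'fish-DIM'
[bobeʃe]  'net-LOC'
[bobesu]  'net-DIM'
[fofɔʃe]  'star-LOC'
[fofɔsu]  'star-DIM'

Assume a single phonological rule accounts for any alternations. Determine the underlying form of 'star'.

/fofɔʃ/

'star' shows [ʃ] ~ [s] at the end of the stem ([fofɔʃe] vs [fofɔsu]).
If /s/ were underlying and a rule turned it into [ʃ] before the LOC suffix, 'fish' would also alternate; but it has [s] in both [lɛlose] and [lɛlosu].
The underlying segment must be /ʃ/; palato-alveolar /dʒ/ and /ʃ/ become [g] and [s] when no front vowel follows, yielding [s] there.
Hence 'star' is /fofɔʃ/ underlyingly.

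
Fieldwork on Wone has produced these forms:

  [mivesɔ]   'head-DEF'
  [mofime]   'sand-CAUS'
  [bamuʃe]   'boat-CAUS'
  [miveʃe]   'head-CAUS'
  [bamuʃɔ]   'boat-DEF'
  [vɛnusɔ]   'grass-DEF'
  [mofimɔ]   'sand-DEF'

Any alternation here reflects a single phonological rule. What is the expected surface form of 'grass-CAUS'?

'head' shows [ʃ] ~ [s] at the end of the stem ([miveʃe] vs [mivesɔ]).
But 'boat' keeps [ʃ] in both environments ([bamuʃe], [bamuʃɔ]), so there is no rule changing /ʃ/ to [s] before the DEF suffix.
The alternation reflects palatalization before a front vowel: /s/ becomes palato-alveolar [ʃ] before a front vowel. /s/ is underlying.
From [vɛnusɔ] the stem 'grass' is /vɛnus/; before a front vowel this yields [vɛnuʃe].

[vɛnuʃe]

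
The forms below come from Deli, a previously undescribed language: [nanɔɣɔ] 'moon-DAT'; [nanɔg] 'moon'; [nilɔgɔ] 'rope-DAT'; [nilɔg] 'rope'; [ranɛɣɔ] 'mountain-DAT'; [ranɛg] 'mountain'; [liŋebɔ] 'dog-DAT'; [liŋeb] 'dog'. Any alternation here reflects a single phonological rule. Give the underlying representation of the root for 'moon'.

In [nanɔɣɔ] and [nanɔg] the final segment of 'moon' alternates: [ɣ] ~ [g].
But 'rope' keeps [g] in both environments ([nilɔgɔ], [nilɔg]), so there is no rule changing /g/ to [ɣ] before the DAT suffix.
So /ɣ/ is underlying, and a rule of word-final hardening — voiced fricatives become stops word-finally — gives [g].
So 'moon' = /nanɔɣ/.

/nanɔɣ/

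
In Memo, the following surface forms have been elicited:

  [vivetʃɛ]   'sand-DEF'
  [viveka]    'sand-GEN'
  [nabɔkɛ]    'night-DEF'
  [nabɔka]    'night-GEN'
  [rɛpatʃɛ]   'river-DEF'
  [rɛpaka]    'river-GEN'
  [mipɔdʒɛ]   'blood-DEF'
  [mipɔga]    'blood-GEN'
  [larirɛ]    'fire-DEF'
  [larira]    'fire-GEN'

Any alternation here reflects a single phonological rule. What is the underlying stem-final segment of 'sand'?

In [vivetʃɛ] and [viveka] the final segment of 'sand' alternates: [tʃ] ~ [k].
Compare 'night', with invariant [k] in [nabɔkɛ] and [nabɔka]: an analysis with underlying /k/ and a rule producing [tʃ] before the DEF suffix would wrongly predict alternation here too.
Therefore /tʃ/ is basic and [k] is derived by depalatalization (palato-alveolar /tʃ/ and /dʒ/ become [k] and [g] when no front vowel follows).

/tʃ/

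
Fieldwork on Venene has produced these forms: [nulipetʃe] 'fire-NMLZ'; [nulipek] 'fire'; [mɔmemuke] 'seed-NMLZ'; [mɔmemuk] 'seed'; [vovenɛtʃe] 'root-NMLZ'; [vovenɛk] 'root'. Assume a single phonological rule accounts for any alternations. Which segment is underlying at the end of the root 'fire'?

The root 'fire' surfaces as [nulipetʃe] and [nulipek], with a stem-final [tʃ] ~ [k] alternation.
Compare 'seed', with invariant [k] in [mɔmemuke] and [mɔmemuk]: an analysis with underlying /k/ and a rule producing [tʃ] before the NMLZ suffix would wrongly predict alternation here too.
The alternation reflects depalatalization: palato-alveolar /tʃ/ becomes [k] when no front vowel follows. /tʃ/ is underlying.

/tʃ/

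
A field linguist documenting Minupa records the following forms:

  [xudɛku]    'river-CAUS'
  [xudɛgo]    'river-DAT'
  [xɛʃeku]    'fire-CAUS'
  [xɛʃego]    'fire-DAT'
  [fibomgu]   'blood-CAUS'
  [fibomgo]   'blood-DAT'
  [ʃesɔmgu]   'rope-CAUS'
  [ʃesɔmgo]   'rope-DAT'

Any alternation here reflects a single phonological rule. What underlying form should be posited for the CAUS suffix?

/-ku/

The CAUS morpheme has two allomorphs, [-gu] and [-ku].
By contrast the DAT suffix keeps its initial [g] throughout — that segment must be underlying.
So the underlying form is /-ku/, and voiceless stops become voiced after a nasal.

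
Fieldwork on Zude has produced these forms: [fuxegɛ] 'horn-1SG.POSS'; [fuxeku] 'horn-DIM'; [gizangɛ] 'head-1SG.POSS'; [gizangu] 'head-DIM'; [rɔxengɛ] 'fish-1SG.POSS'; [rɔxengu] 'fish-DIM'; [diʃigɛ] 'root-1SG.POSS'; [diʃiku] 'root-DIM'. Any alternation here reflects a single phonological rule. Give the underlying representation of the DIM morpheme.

/-ku/

The DIM suffix surfaces as [-gu] and [-ku], depending on the final segment of the stem.
By contrast the 1SG.POSS suffix keeps its initial [g] throughout — that segment must be underlying.
So the underlying form is /-ku/, and voiceless stops become voiced after a nasal.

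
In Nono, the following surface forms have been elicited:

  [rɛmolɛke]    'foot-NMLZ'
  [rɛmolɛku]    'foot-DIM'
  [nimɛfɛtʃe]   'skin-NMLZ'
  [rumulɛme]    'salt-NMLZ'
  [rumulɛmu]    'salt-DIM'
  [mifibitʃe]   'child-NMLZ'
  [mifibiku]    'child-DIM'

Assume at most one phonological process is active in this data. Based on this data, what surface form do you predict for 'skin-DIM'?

[nimɛfɛku]

'child' shows [tʃ] ~ [k] at the end of the stem ([mifibitʃe] vs [mifibiku]).
If /k/ were underlying and a rule turned it into [tʃ] before the NMLZ suffix, 'foot' would also alternate; but it has [k] in both [rɛmolɛke] and [rɛmolɛku].
So /tʃ/ is underlying, and a rule of depalatalization — palato-alveolar /tʃ/ becomes [k] when no front vowel follows — gives [k].
From [nimɛfɛtʃe] the stem 'skin' is /nimɛfɛtʃ/; when no front vowel follows this yields [nimɛfɛku].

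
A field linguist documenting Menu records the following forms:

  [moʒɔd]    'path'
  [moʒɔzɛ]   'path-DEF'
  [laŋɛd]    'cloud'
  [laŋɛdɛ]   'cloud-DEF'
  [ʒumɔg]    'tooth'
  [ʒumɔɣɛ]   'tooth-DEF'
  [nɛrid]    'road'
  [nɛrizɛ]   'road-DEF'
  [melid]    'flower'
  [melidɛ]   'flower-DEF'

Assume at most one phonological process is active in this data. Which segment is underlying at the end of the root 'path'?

/z/

In [moʒɔd] and [moʒɔzɛ] the final segment of 'path' alternates: [d] ~ [z].
Compare 'cloud', with invariant [d] in [laŋɛd] and [laŋɛdɛ]: an analysis with underlying /d/ and a rule producing [z] before the DEF suffix would wrongly predict alternation here too.
The underlying segment must be /z/; voiced fricatives become stops word-finally, yielding [d] there.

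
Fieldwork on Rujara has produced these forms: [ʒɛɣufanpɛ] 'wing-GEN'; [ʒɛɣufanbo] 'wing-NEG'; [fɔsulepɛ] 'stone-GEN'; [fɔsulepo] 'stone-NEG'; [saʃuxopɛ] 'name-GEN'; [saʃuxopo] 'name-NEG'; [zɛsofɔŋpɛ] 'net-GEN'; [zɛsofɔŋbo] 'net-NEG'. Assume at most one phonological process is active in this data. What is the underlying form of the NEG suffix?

/-bo/

The NEG suffix surfaces as [-bo] and [-po], depending on the final segment of the stem.
The GEN suffix, which begins with [p], is invariant after every stem; so [p] is not altered by any rule here.
So the underlying form is /-bo/, and voiced stops become voiceless after a vowel.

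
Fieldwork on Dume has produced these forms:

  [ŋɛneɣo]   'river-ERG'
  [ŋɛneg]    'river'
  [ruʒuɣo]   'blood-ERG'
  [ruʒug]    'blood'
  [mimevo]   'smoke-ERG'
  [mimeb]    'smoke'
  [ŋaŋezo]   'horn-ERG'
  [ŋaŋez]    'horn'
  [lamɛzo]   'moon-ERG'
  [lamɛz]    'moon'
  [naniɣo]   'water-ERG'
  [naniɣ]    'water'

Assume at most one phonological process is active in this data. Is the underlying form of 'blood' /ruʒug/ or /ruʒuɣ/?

The stem for 'blood' ends in [ɣ] in [ruʒuɣo] but [g] in [ruʒug].
Compare 'water', with invariant [ɣ] in [naniɣo] and [naniɣ]: an analysis with underlying /ɣ/ and a rule producing [g] in isolation would wrongly predict alternation here too.
Therefore /g/ is basic and [ɣ] is derived by intervocalic spirantization (voiced stops become fricatives between vowels).

/ruʒug/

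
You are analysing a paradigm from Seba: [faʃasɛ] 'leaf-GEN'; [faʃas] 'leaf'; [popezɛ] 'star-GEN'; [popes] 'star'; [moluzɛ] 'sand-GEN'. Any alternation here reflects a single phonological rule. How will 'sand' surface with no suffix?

[molus]

The root 'star' surfaces as [popezɛ] and [popes], with a stem-final [z] ~ [s] alternation.
The stem 'leaf' ([faʃasɛ], [faʃas]) shows [s] unchanged in both environments, so [s] cannot be basic with [z] derived before the GEN suffix.
The alternation reflects word-final obstruent devoicing: voiced obstruents become voiceless word-finally. /z/ is underlying.
From [moluzɛ] the stem 'sand' is /moluz/; word-finally this yields [molus].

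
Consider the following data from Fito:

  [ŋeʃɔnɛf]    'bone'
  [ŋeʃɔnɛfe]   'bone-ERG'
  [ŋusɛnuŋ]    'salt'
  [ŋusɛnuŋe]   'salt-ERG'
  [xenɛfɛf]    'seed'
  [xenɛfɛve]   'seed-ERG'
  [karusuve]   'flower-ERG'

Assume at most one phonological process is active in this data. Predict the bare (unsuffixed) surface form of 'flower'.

[karusuf]

'seed' shows [f] ~ [v] at the end of the stem ([xenɛfɛf] vs [xenɛfɛve]).
If /f/ were underlying and a rule turned it into [v] before the ERG suffix, 'bone' would also alternate; but it has [f] in both [ŋeʃɔnɛf] and [ŋeʃɔnɛfe].
So /v/ is underlying, and a rule of word-final obstruent devoicing — voiced obstruents become voiceless word-finally — gives [f].
The one attested form of 'flower', [karusuve], shows underlying /karusuv/. Applying the same rule word-finally gives [karusuf].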